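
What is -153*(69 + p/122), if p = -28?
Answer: -641835/61 ≈ -10522.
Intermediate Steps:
-153*(69 + p/122) = -153*(69 - 28/122) = -153*(69 - 28*1/122) = -153*(69 - 14/61) = -153*4195/61 = -641835/61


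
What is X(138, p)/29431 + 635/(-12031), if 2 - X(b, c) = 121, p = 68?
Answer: -20120374/354084361 ≈ -0.056824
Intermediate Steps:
X(b, c) = -119 (X(b, c) = 2 - 1*121 = 2 - 121 = -119)
X(138, p)/29431 + 635/(-12031) = -119/29431 + 635/(-12031) = -119*1/29431 + 635*(-1/12031) = -119/29431 - 635/12031 = -20120374/354084361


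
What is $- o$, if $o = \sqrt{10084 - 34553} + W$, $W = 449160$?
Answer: $-449160 - i \sqrt{24469} \approx -4.4916 \cdot 10^{5} - 156.43 i$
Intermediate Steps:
$o = 449160 + i \sqrt{24469}$ ($o = \sqrt{10084 - 34553} + 449160 = \sqrt{-24469} + 449160 = i \sqrt{24469} + 449160 = 449160 + i \sqrt{24469} \approx 4.4916 \cdot 10^{5} + 156.43 i$)
$- o = - (449160 + i \sqrt{24469}) = -449160 - i \sqrt{24469}$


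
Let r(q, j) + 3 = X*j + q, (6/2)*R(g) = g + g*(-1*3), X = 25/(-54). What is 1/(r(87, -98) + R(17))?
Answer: 27/3187 ≈ 0.0084719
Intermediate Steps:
X = -25/54 (X = 25*(-1/54) = -25/54 ≈ -0.46296)
R(g) = -2*g/3 (R(g) = (g + g*(-1*3))/3 = (g + g*(-3))/3 = (g - 3*g)/3 = (-2*g)/3 = -2*g/3)
r(q, j) = -3 + q - 25*j/54 (r(q, j) = -3 + (-25*j/54 + q) = -3 + (q - 25*j/54) = -3 + q - 25*j/54)
1/(r(87, -98) + R(17)) = 1/((-3 + 87 - 25/54*(-98)) - ⅔*17) = 1/((-3 + 87 + 1225/27) - 34/3) = 1/(3493/27 - 34/3) = 1/(3187/27) = 27/3187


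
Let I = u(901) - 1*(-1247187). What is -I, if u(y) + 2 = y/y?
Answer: -1247186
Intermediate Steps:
u(y) = -1 (u(y) = -2 + y/y = -2 + 1 = -1)
I = 1247186 (I = -1 - 1*(-1247187) = -1 + 1247187 = 1247186)
-I = -1*1247186 = -1247186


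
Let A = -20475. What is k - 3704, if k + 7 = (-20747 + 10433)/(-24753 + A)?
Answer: -27971799/7538 ≈ -3710.8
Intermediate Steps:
k = -51047/7538 (k = -7 + (-20747 + 10433)/(-24753 - 20475) = -7 - 10314/(-45228) = -7 - 10314*(-1/45228) = -7 + 1719/7538 = -51047/7538 ≈ -6.7720)
k - 3704 = -51047/7538 - 3704 = -27971799/7538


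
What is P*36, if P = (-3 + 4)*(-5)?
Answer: -180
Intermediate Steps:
P = -5 (P = 1*(-5) = -5)
P*36 = -5*36 = -180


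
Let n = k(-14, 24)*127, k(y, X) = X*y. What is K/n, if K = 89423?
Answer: -89423/42672 ≈ -2.0956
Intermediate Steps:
n = -42672 (n = (24*(-14))*127 = -336*127 = -42672)
K/n = 89423/(-42672) = 89423*(-1/42672) = -89423/42672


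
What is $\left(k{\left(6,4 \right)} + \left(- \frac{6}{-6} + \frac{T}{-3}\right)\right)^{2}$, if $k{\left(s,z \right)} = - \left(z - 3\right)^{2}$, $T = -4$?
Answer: $\frac{16}{9} \approx 1.7778$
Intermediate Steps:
$k{\left(s,z \right)} = - \left(-3 + z\right)^{2}$
$\left(k{\left(6,4 \right)} + \left(- \frac{6}{-6} + \frac{T}{-3}\right)\right)^{2} = \left(- \left(-3 + 4\right)^{2} - \left(-1 - \frac{4}{3}\right)\right)^{2} = \left(- 1^{2} - - \frac{7}{3}\right)^{2} = \left(\left(-1\right) 1 + \left(1 + \frac{4}{3}\right)\right)^{2} = \left(-1 + \frac{7}{3}\right)^{2} = \left(\frac{4}{3}\right)^{2} = \frac{16}{9}$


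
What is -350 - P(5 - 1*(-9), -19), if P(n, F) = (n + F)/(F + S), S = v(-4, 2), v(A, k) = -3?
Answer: -7705/22 ≈ -350.23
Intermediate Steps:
S = -3
P(n, F) = (F + n)/(-3 + F) (P(n, F) = (n + F)/(F - 3) = (F + n)/(-3 + F))
-350 - P(5 - 1*(-9), -19) = -350 - (-19 + (5 - 1*(-9)))/(-3 - 19) = -350 - (-19 + (5 + 9))/(-22) = -350 - (-1)*(-19 + 14)/22 = -350 - (-1)*(-5)/22 = -350 - 1*5/22 = -350 - 5/22 = -7705/22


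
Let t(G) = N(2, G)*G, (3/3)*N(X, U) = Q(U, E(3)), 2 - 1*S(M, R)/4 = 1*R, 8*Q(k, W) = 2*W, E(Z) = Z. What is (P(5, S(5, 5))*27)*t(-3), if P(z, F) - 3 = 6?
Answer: -2187/4 ≈ -546.75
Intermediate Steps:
Q(k, W) = W/4 (Q(k, W) = (2*W)/8 = W/4)
S(M, R) = 8 - 4*R
P(z, F) = 9 (P(z, F) = 3 + 6 = 9)
N(X, U) = 3/4 (N(X, U) = (1/4)*3 = 3/4)
t(G) = 3*G/4
(P(5, S(5, 5))*27)*t(-3) = (9*27)*((3/4)*(-3)) = 243*(-9/4) = -2187/4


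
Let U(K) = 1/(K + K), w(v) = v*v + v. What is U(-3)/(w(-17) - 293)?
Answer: 1/126 ≈ 0.0079365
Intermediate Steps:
w(v) = v + v² (w(v) = v² + v = v + v²)
U(K) = 1/(2*K)
U(-3)/(w(-17) - 293) = ((½)/(-3))/(-17*(1 - 17) - 293) = ((½)*(-⅓))/(-17*(-16) - 293) = -1/(6*(272 - 293)) = -⅙/(-21) = -⅙*(-1/21) = 1/126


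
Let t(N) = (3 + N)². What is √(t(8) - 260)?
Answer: I*√139 ≈ 11.79*I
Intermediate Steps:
√(t(8) - 260) = √((3 + 8)² - 260) = √(11² - 260) = √(121 - 260) = √(-139) = I*√139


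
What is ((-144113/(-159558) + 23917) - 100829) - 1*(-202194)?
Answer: 19989889469/159558 ≈ 1.2528e+5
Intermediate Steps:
((-144113/(-159558) + 23917) - 100829) - 1*(-202194) = ((-144113*(-1/159558) + 23917) - 100829) + 202194 = ((144113/159558 + 23917) - 100829) + 202194 = (3816292799/159558 - 100829) + 202194 = -12271780783/159558 + 202194 = 19989889469/159558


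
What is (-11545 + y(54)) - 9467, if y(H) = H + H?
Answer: -20904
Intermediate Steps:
y(H) = 2*H
(-11545 + y(54)) - 9467 = (-11545 + 2*54) - 9467 = (-11545 + 108) - 9467 = -11437 - 9467 = -20904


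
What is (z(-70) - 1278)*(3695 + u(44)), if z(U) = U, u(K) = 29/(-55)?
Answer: -273908208/55 ≈ -4.9802e+6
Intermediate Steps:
u(K) = -29/55 (u(K) = 29*(-1/55) = -29/55)
(z(-70) - 1278)*(3695 + u(44)) = (-70 - 1278)*(3695 - 29/55) = -1348*203196/55 = -273908208/55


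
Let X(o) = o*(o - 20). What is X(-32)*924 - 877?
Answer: 1536659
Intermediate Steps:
X(o) = o*(-20 + o)
X(-32)*924 - 877 = -32*(-20 - 32)*924 - 877 = -32*(-52)*924 - 877 = 1664*924 - 877 = 1537536 - 877 = 1536659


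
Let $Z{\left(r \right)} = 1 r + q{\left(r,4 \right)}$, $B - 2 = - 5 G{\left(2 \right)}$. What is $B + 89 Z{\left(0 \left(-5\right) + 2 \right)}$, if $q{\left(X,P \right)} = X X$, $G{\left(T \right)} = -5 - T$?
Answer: $571$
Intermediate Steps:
$q{\left(X,P \right)} = X^{2}$
$B = 37$ ($B = 2 - 5 \left(-5 - 2\right) = 2 - -35 = 2 + 35 = 37$)
$Z{\left(r \right)} = r + r^{2}$ ($Z{\left(r \right)} = 1 r + r^{2} = r + r^{2}$)
$B + 89 Z{\left(0 \left(-5\right) + 2 \right)} = 37 + 89 \left(0 \left(-5\right) + 2\right) \left(1 + \left(0 \left(-5\right) + 2\right)\right) = 37 + 89 \left(0 + 2\right) \left(1 + \left(0 + 2\right)\right) = 37 + 89 \cdot 2 \left(1 + 2\right) = 37 + 89 \cdot 2 \cdot 3 = 37 + 89 \cdot 6 = 37 + 534 = 571$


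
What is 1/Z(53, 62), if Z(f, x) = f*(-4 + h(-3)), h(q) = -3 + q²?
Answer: 1/106 ≈ 0.0094340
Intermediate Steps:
Z(f, x) = 2*f (Z(f, x) = f*(-4 + (-3 + (-3)²)) = f*(-4 + (-3 + 9)) = f*(-4 + 6) = f*2 = 2*f)
1/Z(53, 62) = 1/(2*53) = 1/106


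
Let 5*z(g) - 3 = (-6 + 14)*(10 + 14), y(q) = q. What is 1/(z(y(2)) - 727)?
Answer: -1/688 ≈ -0.0014535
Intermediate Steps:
z(g) = 39 (z(g) = ⅗ + ((-6 + 14)*(10 + 14))/5 = ⅗ + (8*24)/5 = ⅗ + (⅕)*192 = ⅗ + 192/5 = 39)
1/(z(y(2)) - 727) = 1/(39 - 727) = 1/(-688) = -1/688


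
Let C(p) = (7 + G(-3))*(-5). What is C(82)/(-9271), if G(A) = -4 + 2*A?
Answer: -15/9271 ≈ -0.0016179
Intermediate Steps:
C(p) = 15 (C(p) = (7 + (-4 + 2*(-3)))*(-5) = (7 + (-4 - 6))*(-5) = (7 - 10)*(-5) = -3*(-5) = 15)
C(82)/(-9271) = 15/(-9271) = 15*(-1/9271) = -15/9271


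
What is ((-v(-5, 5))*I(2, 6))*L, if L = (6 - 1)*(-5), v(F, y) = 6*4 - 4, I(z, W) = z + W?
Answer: 4000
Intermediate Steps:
I(z, W) = W + z
v(F, y) = 20 (v(F, y) = 24 - 4 = 20)
L = -25 (L = 5*(-5) = -25)
((-v(-5, 5))*I(2, 6))*L = ((-1*20)*(6 + 2))*(-25) = -20*8*(-25) = -160*(-25) = 4000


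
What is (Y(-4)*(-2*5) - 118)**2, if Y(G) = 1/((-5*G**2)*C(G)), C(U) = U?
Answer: 14265729/1024 ≈ 13931.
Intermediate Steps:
Y(G) = -1/(5*G**3) (Y(G) = 1/((-5*G**2)*G) = 1/(-5*G**3) = -1/(5*G**3))
(Y(-4)*(-2*5) - 118)**2 = ((-1/5/(-4)**3)*(-2*5) - 118)**2 = (-1/5*(-1/64)*(-10) - 118)**2 = ((1/320)*(-10) - 118)**2 = (-1/32 - 118)**2 = (-3777/32)**2 = 14265729/1024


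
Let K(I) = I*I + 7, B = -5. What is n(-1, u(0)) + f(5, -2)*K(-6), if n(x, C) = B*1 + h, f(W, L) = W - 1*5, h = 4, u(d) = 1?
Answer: -1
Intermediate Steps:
f(W, L) = -5 + W (f(W, L) = W - 5 = -5 + W)
n(x, C) = -1 (n(x, C) = -5*1 + 4 = -5 + 4 = -1)
K(I) = 7 + I**2 (K(I) = I**2 + 7 = 7 + I**2)
n(-1, u(0)) + f(5, -2)*K(-6) = -1 + (-5 + 5)*(7 + (-6)**2) = -1 + 0*(7 + 36) = -1 + 0*43 = -1 + 0 = -1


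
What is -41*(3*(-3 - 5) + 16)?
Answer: 328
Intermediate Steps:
-41*(3*(-3 - 5) + 16) = -41*(3*(-8) + 16) = -41*(-24 + 16) = -41*(-8) = 328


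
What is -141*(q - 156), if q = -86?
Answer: 34122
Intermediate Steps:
-141*(q - 156) = -141*(-86 - 156) = -141*(-242) = 34122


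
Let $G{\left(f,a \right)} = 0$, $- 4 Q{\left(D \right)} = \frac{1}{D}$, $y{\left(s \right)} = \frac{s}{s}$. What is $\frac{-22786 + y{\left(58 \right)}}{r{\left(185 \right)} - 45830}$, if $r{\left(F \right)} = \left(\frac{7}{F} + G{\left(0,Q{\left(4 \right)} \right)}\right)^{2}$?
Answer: $\frac{779816625}{1568531701} \approx 0.49716$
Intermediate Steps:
$y{\left(s \right)} = 1$
$Q{\left(D \right)} = - \frac{1}{4 D}$
$r{\left(F \right)} = \frac{49}{F^{2}}$ ($r{\left(F \right)} = \left(\frac{7}{F} + 0\right)^{2} = \left(\frac{7}{F}\right)^{2} = \frac{49}{F^{2}}$)
$\frac{-22786 + y{\left(58 \right)}}{r{\left(185 \right)} - 45830} = \frac{-22786 + 1}{\frac{49}{34225} - 45830} = - \frac{22785}{49 \cdot \frac{1}{34225} - 45830} = - \frac{22785}{\frac{49}{34225} - 45830} = - \frac{22785}{- \frac{1568531701}{34225}} = \left(-22785\right) \left(- \frac{34225}{1568531701}\right) = \frac{779816625}{1568531701}$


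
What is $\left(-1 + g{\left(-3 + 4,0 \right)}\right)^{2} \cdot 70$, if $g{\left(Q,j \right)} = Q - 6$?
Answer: $2520$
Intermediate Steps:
$g{\left(Q,j \right)} = -6 + Q$ ($g{\left(Q,j \right)} = Q - 6 = -6 + Q$)
$\left(-1 + g{\left(-3 + 4,0 \right)}\right)^{2} \cdot 70 = \left(-1 + \left(-6 + \left(-3 + 4\right)\right)\right)^{2} \cdot 70 = \left(-1 + \left(-6 + 1\right)\right)^{2} \cdot 70 = \left(-1 - 5\right)^{2} \cdot 70 = \left(-6\right)^{2} \cdot 70 = 36 \cdot 70 = 2520$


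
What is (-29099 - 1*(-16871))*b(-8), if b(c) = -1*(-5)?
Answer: -61140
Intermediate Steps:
b(c) = 5
(-29099 - 1*(-16871))*b(-8) = (-29099 - 1*(-16871))*5 = (-29099 + 16871)*5 = -12228*5 = -61140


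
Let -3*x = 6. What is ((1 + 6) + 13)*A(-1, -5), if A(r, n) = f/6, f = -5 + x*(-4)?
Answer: 10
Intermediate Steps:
x = -2 (x = -⅓*6 = -2)
f = 3 (f = -5 - 2*(-4) = -5 + 8 = 3)
A(r, n) = ½ (A(r, n) = 3/6 = 3*(⅙) = ½)
((1 + 6) + 13)*A(-1, -5) = ((1 + 6) + 13)*(½) = (7 + 13)*(½) = 20*(½) = 10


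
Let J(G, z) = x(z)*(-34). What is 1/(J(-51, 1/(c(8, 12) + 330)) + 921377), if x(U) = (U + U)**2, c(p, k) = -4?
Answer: 26569/24480065479 ≈ 1.0853e-6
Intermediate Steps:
x(U) = 4*U**2 (x(U) = (2*U)**2 = 4*U**2)
J(G, z) = -136*z**2 (J(G, z) = (4*z**2)*(-34) = -136*z**2)
1/(J(-51, 1/(c(8, 12) + 330)) + 921377) = 1/(-136/(-4 + 330)**2 + 921377) = 1/(-136*(1/326)**2 + 921377) = 1/(-136*1/106276 + 921377) = 1/(-34/26569 + 921377) = 1/(24480065479/26569) = 26569/24480065479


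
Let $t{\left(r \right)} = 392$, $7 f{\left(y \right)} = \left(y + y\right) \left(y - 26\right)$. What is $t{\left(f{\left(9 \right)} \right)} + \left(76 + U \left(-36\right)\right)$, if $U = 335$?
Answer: $-11592$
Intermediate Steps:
$f{\left(y \right)} = \frac{2 y \left(-26 + y\right)}{7}$ ($f{\left(y \right)} = \frac{\left(y + y\right) \left(y - 26\right)}{7} = \frac{2 y \left(-26 + y\right)}{7}$)
$t{\left(f{\left(9 \right)} \right)} + \left(76 + U \left(-36\right)\right) = 392 + \left(76 + 335 \left(-36\right)\right) = 392 + \left(76 - 12060\right) = 392 - 11984 = -11592$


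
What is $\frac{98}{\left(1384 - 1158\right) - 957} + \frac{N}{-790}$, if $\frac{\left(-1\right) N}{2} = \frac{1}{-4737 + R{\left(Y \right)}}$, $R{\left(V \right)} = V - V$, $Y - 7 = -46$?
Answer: $- \frac{183370001}{1367785065} \approx -0.13406$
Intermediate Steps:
$Y = -39$ ($Y = 7 - 46 = -39$)
$R{\left(V \right)} = 0$
$N = \frac{2}{4737}$ ($N = - \frac{2}{-4737 + 0} = - \frac{2}{-4737} = \left(-2\right) \left(- \frac{1}{4737}\right) = \frac{2}{4737} \approx 0.00042221$)
$\frac{98}{\left(1384 - 1158\right) - 957} + \frac{N}{-790} = \frac{98}{\left(1384 - 1158\right) - 957} + \frac{2}{4737 \left(-790\right)} = \frac{98}{226 - 957} + \frac{2}{4737} \left(- \frac{1}{790}\right) = \frac{98}{-731} - \frac{1}{1871115} = 98 \left(- \frac{1}{731}\right) - \frac{1}{1871115} = - \frac{98}{731} - \frac{1}{1871115} = - \frac{183370001}{1367785065}$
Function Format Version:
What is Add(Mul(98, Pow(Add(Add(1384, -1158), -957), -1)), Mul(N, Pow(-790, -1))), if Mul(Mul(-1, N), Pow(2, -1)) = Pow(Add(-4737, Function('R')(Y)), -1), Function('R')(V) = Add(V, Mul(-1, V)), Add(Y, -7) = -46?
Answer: Rational(-183370001, 1367785065) ≈ -0.13406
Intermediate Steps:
Y = -39 (Y = Add(7, -46) = -39)
Function('R')(V) = 0
N = Rational(2, 4737) (N = Mul(-2, Pow(Add(-4737, 0), -1)) = Mul(-2, Pow(-4737, -1)) = Mul(-2, Rational(-1, 4737)) = Rational(2, 4737) ≈ 0.00042221)
Add(Mul(98, Pow(Add(Add(1384, -1158), -957), -1)), Mul(N, Pow(-790, -1))) = Add(Mul(98, Pow(Add(Add(1384, -1158), -957), -1)), Mul(Rational(2, 4737), Pow(-790, -1))) = Add(Mul(98, Pow(Add(226, -957), -1)), Mul(Rational(2, 4737), Rational(-1, 790))) = Add(Mul(98, Pow(-731, -1)), Rational(-1, 1871115)) = Add(Mul(98, Rational(-1, 731)), Rational(-1, 1871115)) = Add(Rational(-98, 731), Rational(-1, 1871115)) = Rational(-183370001, 1367785065)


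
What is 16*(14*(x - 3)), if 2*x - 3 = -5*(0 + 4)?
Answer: -2576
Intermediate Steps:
x = -17/2 (x = 3/2 + (-5*(0 + 4))/2 = 3/2 + (-5*4)/2 = 3/2 + (1/2)*(-20) = 3/2 - 10 = -17/2 ≈ -8.5000)
16*(14*(x - 3)) = 16*(14*(-17/2 - 3)) = 16*(14*(-23/2)) = 16*(-161) = -2576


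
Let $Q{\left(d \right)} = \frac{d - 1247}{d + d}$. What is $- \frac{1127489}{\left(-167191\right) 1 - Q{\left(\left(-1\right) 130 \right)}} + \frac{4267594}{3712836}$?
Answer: $\frac{636961995682009}{80700415565466} \approx 7.8929$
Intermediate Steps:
$Q{\left(d \right)} = \frac{-1247 + d}{2 d}$
$- \frac{1127489}{\left(-167191\right) 1 - Q{\left(\left(-1\right) 130 \right)}} + \frac{4267594}{3712836} = - \frac{1127489}{\left(-167191\right) 1 - \frac{-1247 - 130}{2 \left(\left(-1\right) 130\right)}} + \frac{4267594}{3712836} = - \frac{1127489}{-167191 - \frac{-1247 - 130}{2 \left(-130\right)}} + 4267594 \cdot \frac{1}{3712836} = - \frac{1127489}{-167191 - \frac{1}{2} \left(- \frac{1}{130}\right) \left(-1377\right)} + \frac{2133797}{1856418} = - \frac{1127489}{-167191 - \frac{1377}{260}} + \frac{2133797}{1856418} = - \frac{1127489}{- \frac{43471037}{260}} + \frac{2133797}{1856418} = \left(-1127489\right) \left(- \frac{260}{43471037}\right) + \frac{2133797}{1856418} = \frac{293147140}{43471037} + \frac{2133797}{1856418} = \frac{636961995682009}{80700415565466}$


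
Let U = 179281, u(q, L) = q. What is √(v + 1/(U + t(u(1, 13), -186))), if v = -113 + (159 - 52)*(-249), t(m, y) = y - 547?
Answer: I*√213241228320819/89274 ≈ 163.57*I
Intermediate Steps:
t(m, y) = -547 + y
v = -26756 (v = -113 + 107*(-249) = -113 - 26643 = -26756)
√(v + 1/(U + t(u(1, 13), -186))) = √(-26756 + 1/(179281 + (-547 - 186))) = √(-26756 + 1/(179281 - 733)) = √(-26756 + 1/178548) = √(-4777230287/178548) = I*√213241228320819/89274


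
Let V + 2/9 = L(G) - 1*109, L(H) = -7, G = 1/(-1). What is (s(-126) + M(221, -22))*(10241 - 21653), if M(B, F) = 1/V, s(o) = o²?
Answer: -94755473622/523 ≈ -1.8118e+8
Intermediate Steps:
G = -1
V = -1046/9 (V = -2/9 + (-7 - 1*109) = -2/9 + (-7 - 109) = -2/9 - 116 = -1046/9 ≈ -116.22)
M(B, F) = -9/1046 (M(B, F) = 1/(-1046/9) = -9/1046)
(s(-126) + M(221, -22))*(10241 - 21653) = ((-126)² - 9/1046)*(10241 - 21653) = (15876 - 9/1046)*(-11412) = (16606287/1046)*(-11412) = -94755473622/523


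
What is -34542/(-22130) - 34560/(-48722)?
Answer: 611942031/269554465 ≈ 2.2702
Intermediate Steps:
-34542/(-22130) - 34560/(-48722) = -34542*(-1/22130) - 34560*(-1/48722) = 17271/11065 + 17280/24361 = 611942031/269554465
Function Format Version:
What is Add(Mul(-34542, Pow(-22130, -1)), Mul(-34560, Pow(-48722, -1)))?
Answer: Rational(611942031, 269554465) ≈ 2.2702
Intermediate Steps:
Add(Mul(-34542, Pow(-22130, -1)), Mul(-34560, Pow(-48722, -1))) = Add(Mul(-34542, Rational(-1, 22130)), Mul(-34560, Rational(-1, 48722))) = Add(Rational(17271, 11065), Rational(17280, 24361)) = Rational(611942031, 269554465)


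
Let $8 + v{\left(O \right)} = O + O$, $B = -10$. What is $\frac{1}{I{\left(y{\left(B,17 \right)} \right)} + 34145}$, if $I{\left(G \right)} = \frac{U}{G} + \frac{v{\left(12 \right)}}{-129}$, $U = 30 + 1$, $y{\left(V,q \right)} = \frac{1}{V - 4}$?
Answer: $\frac{129}{4348703} \approx 2.9664 \cdot 10^{-5}$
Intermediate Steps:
$v{\left(O \right)} = -8 + 2 O$ ($v{\left(O \right)} = -8 + \left(O + O\right) = -8 + 2 O$)
$y{\left(V,q \right)} = \frac{1}{-4 + V}$
$U = 31$
$I{\left(G \right)} = - \frac{16}{129} + \frac{31}{G}$ ($I{\left(G \right)} = \frac{31}{G} + \frac{-8 + 2 \cdot 12}{-129} = \frac{31}{G} + \left(-8 + 24\right) \left(- \frac{1}{129}\right) = \frac{31}{G} + 16 \left(- \frac{1}{129}\right) = \frac{31}{G} - \frac{16}{129} = - \frac{16}{129} + \frac{31}{G}$)
$\frac{1}{I{\left(y{\left(B,17 \right)} \right)} + 34145} = \frac{1}{\left(- \frac{16}{129} + \frac{31}{\frac{1}{-4 - 10}}\right) + 34145} = \frac{1}{\left(- \frac{16}{129} + \frac{31}{\frac{1}{-14}}\right) + 34145} = \frac{1}{\left(- \frac{16}{129} + \frac{31}{- \frac{1}{14}}\right) + 34145} = \frac{1}{\left(- \frac{16}{129} + 31 \left(-14\right)\right) + 34145} = \frac{1}{\left(- \frac{16}{129} - 434\right) + 34145} = \frac{1}{- \frac{56002}{129} + 34145} = \frac{1}{\frac{4348703}{129}} = \frac{129}{4348703}$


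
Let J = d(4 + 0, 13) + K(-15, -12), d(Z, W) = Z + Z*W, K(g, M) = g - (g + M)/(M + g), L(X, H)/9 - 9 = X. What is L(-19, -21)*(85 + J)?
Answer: -11250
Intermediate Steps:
L(X, H) = 81 + 9*X
K(g, M) = -1 + g (K(g, M) = g - (M + g)/(M + g) = g - 1*1 = g - 1 = -1 + g)
d(Z, W) = Z + W*Z
J = 40 (J = (4 + 0)*(1 + 13) + (-1 - 15) = 4*14 - 16 = 56 - 16 = 40)
L(-19, -21)*(85 + J) = (81 + 9*(-19))*(85 + 40) = (81 - 171)*125 = -90*125 = -11250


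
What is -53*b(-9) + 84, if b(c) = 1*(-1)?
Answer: 137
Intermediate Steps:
b(c) = -1
-53*b(-9) + 84 = -53*(-1) + 84 = 53 + 84 = 137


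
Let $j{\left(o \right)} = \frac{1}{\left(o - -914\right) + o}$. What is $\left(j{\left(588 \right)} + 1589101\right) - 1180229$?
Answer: $\frac{854542481}{2090} \approx 4.0887 \cdot 10^{5}$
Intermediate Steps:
$j{\left(o \right)} = \frac{1}{914 + 2 o}$ ($j{\left(o \right)} = \frac{1}{\left(o + 914\right) + o} = \frac{1}{\left(914 + o\right) + o} = \frac{1}{914 + 2 o}$)
$\left(j{\left(588 \right)} + 1589101\right) - 1180229 = \left(\frac{1}{2 \left(457 + 588\right)} + 1589101\right) - 1180229 = \left(\frac{1}{2 \cdot 1045} + 1589101\right) - 1180229 = \left(\frac{1}{2} \cdot \frac{1}{1045} + 1589101\right) - 1180229 = \left(\frac{1}{2090} + 1589101\right) - 1180229 = \frac{3321221091}{2090} - 1180229 = \frac{854542481}{2090}$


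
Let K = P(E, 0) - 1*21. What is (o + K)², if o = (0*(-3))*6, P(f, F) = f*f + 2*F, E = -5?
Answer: 16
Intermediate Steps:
P(f, F) = f² + 2*F
o = 0 (o = 0*6 = 0)
K = 4 (K = ((-5)² + 2*0) - 1*21 = (25 + 0) - 21 = 25 - 21 = 4)
(o + K)² = (0 + 4)² = 4² = 16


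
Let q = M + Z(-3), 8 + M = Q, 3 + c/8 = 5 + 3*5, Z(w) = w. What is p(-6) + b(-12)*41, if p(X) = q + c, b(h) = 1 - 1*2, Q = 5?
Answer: 89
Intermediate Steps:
c = 136 (c = -24 + 8*(5 + 3*5) = -24 + 8*(5 + 15) = -24 + 8*20 = -24 + 160 = 136)
M = -3 (M = -8 + 5 = -3)
q = -6 (q = -3 - 3 = -6)
b(h) = -1 (b(h) = 1 - 2 = -1)
p(X) = 130 (p(X) = -6 + 136 = 130)
p(-6) + b(-12)*41 = 130 - 1*41 = 130 - 41 = 89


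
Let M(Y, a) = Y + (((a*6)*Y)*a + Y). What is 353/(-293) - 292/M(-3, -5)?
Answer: -18853/33402 ≈ -0.56443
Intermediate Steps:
M(Y, a) = 2*Y + 6*Y*a² (M(Y, a) = Y + (((6*a)*Y)*a + Y) = Y + ((6*Y*a)*a + Y) = Y + (6*Y*a² + Y) = Y + (Y + 6*Y*a²) = 2*Y + 6*Y*a²)
353/(-293) - 292/M(-3, -5) = 353/(-293) - 292*(-1/(6*(1 + 3*(-5)²))) = 353*(-1/293) - 292*(-1/(6*(1 + 3*25))) = -353/293 - 292*(-1/(6*(1 + 75))) = -353/293 - 292/(2*(-3)*76) = -353/293 - 292/(-456) = -353/293 - 292*(-1/456) = -353/293 + 73/114 = -18853/33402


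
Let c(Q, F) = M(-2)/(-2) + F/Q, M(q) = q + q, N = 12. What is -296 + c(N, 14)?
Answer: -1757/6 ≈ -292.83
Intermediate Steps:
M(q) = 2*q
c(Q, F) = 2 + F/Q (c(Q, F) = (2*(-2))/(-2) + F/Q = -4*(-½) + F/Q = 2 + F/Q)
-296 + c(N, 14) = -296 + (2 + 14/12) = -296 + (2 + 14*(1/12)) = -296 + (2 + 7/6) = -296 + 19/6 = -1757/6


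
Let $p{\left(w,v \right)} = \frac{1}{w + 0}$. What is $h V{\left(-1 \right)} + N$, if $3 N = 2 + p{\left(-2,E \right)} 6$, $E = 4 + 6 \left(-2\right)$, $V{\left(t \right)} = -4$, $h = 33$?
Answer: $- \frac{397}{3} \approx -132.33$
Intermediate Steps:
$E = -8$ ($E = 4 - 12 = -8$)
$p{\left(w,v \right)} = \frac{1}{w}$
$N = - \frac{1}{3}$ ($N = \frac{2 + \frac{1}{-2} \cdot 6}{3} = \frac{2 - 3}{3} = \frac{1}{3} \left(-1\right) = - \frac{1}{3} \approx -0.33333$)
$h V{\left(-1 \right)} + N = 33 \left(-4\right) - \frac{1}{3} = -132 - \frac{1}{3} = - \frac{397}{3}$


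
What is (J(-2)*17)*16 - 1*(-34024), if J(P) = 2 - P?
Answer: 35112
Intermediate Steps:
(J(-2)*17)*16 - 1*(-34024) = ((2 - 1*(-2))*17)*16 - 1*(-34024) = ((2 + 2)*17)*16 + 34024 = (4*17)*16 + 34024 = 68*16 + 34024 = 1088 + 34024 = 35112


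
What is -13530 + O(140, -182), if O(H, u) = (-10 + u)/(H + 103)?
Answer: -1095994/81 ≈ -13531.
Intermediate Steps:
O(H, u) = (-10 + u)/(103 + H)
-13530 + O(140, -182) = -13530 + (-10 - 182)/(103 + 140) = -13530 - 192/243 = -13530 + (1/243)*(-192) = -13530 - 64/81 = -1095994/81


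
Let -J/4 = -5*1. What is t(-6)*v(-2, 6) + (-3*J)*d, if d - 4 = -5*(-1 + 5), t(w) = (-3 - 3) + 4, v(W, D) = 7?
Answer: 946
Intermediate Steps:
J = 20 (J = -(-20) = -4*(-5) = 20)
t(w) = -2 (t(w) = -6 + 4 = -2)
d = -16 (d = 4 - 5*(-1 + 5) = 4 - 5*4 = 4 - 20 = -16)
t(-6)*v(-2, 6) + (-3*J)*d = -2*7 - 3*20*(-16) = -14 - 60*(-16) = -14 + 960 = 946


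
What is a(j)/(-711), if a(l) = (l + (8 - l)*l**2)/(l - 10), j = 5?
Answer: 16/711 ≈ 0.022504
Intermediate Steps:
a(l) = (l + l**2*(8 - l))/(-10 + l)
a(j)/(-711) = (5*(1 - 1*5**2 + 8*5)/(-10 + 5))/(-711) = (5*(1 - 1*25 + 40)/(-5))*(-1/711) = (5*(-1/5)*(1 - 25 + 40))*(-1/711) = (5*(-1/5)*16)*(-1/711) = -16*(-1/711) = 16/711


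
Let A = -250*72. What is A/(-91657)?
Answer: 18000/91657 ≈ 0.19638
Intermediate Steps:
A = -18000
A/(-91657) = -18000/(-91657) = -18000*(-1/91657) = 18000/91657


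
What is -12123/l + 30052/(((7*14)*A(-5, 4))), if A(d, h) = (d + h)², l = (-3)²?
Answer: -50977/49 ≈ -1040.3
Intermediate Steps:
l = 9
-12123/l + 30052/(((7*14)*A(-5, 4))) = -12123/9 + 30052/(((7*14)*(-5 + 4)²)) = -12123*⅑ + 30052/((98*(-1)²)) = -1347 + 30052/((98*1)) = -1347 + 30052/98 = -1347 + 30052*(1/98) = -1347 + 15026/49 = -50977/49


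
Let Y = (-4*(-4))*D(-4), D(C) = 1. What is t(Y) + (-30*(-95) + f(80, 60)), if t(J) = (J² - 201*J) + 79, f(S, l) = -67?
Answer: -98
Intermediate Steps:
Y = 16 (Y = -4*(-4)*1 = 16*1 = 16)
t(J) = 79 + J² - 201*J
t(Y) + (-30*(-95) + f(80, 60)) = (79 + 16² - 201*16) + (-30*(-95) - 67) = (79 + 256 - 3216) + (2850 - 67) = -2881 + 2783 = -98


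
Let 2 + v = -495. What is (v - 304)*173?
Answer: -138573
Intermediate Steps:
v = -497 (v = -2 - 495 = -497)
(v - 304)*173 = (-497 - 304)*173 = -801*173 = -138573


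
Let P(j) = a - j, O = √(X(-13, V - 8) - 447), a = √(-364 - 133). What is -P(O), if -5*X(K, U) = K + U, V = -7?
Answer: I*(-√497 + √11035/5) ≈ -1.284*I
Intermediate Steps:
X(K, U) = -K/5 - U/5 (X(K, U) = -(K + U)/5 = -K/5 - U/5)
a = I*√497 (a = √(-497) = I*√497 ≈ 22.293*I)
O = I*√11035/5 (O = √((-⅕*(-13) - (-7 - 8)/5) - 447) = √((13/5 - ⅕*(-15)) - 447) = √((13/5 + 3) - 447) = √(28/5 - 447) = √(-2207/5) = I*√11035/5 ≈ 21.01*I)
P(j) = -j + I*√497 (P(j) = I*√497 - j = -j + I*√497)
-P(O) = -(-I*√11035/5 + I*√497) = -(I*√497 - I*√11035/5) = -I*√497 + I*√11035/5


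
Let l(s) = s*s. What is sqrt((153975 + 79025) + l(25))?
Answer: 5*sqrt(9345) ≈ 483.35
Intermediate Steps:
l(s) = s**2
sqrt((153975 + 79025) + l(25)) = sqrt((153975 + 79025) + 25**2) = sqrt(233000 + 625) = sqrt(233625) = 5*sqrt(9345)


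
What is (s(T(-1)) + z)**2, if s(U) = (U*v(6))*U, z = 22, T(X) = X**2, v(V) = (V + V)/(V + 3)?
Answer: 4900/9 ≈ 544.44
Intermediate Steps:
v(V) = 2*V/(3 + V) (v(V) = (2*V)/(3 + V) = 2*V/(3 + V))
s(U) = 4*U**2/3 (s(U) = (U*(2*6/(3 + 6)))*U = (U*(2*6/9))*U = (U*(2*6*(1/9)))*U = (U*(4/3))*U = (4*U/3)*U = 4*U**2/3)
(s(T(-1)) + z)**2 = (4*((-1)**2)**2/3 + 22)**2 = ((4/3)*1**2 + 22)**2 = ((4/3)*1 + 22)**2 = (4/3 + 22)**2 = (70/3)**2 = 4900/9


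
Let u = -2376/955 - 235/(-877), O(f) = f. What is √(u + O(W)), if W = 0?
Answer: I*√1557251438945/837535 ≈ 1.49*I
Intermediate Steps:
u = -1859327/837535 (u = -2376*1/955 - 235*(-1/877) = -2376/955 + 235/877 = -1859327/837535 ≈ -2.2200)
√(u + O(W)) = √(-1859327/837535 + 0) = √(-1859327/837535) = I*√1557251438945/837535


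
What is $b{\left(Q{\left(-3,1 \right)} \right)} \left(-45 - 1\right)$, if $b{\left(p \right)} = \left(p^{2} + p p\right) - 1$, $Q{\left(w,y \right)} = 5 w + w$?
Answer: $-29762$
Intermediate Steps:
$Q{\left(w,y \right)} = 6 w$
$b{\left(p \right)} = -1 + 2 p^{2}$ ($b{\left(p \right)} = \left(p^{2} + p^{2}\right) - 1 = 2 p^{2} - 1 = -1 + 2 p^{2}$)
$b{\left(Q{\left(-3,1 \right)} \right)} \left(-45 - 1\right) = \left(-1 + 2 \left(6 \left(-3\right)\right)^{2}\right) \left(-45 - 1\right) = \left(-1 + 2 \left(-18\right)^{2}\right) \left(-46\right) = \left(-1 + 2 \cdot 324\right) \left(-46\right) = \left(-1 + 648\right) \left(-46\right) = 647 \left(-46\right) = -29762$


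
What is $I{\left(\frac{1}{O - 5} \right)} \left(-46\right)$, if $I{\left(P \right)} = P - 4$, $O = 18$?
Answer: $\frac{2346}{13} \approx 180.46$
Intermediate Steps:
$I{\left(P \right)} = -4 + P$
$I{\left(\frac{1}{O - 5} \right)} \left(-46\right) = \left(-4 + \frac{1}{18 - 5}\right) \left(-46\right) = \left(-4 + \frac{1}{13}\right) \left(-46\right) = \left(- \frac{51}{13}\right) \left(-46\right) = \frac{2346}{13}$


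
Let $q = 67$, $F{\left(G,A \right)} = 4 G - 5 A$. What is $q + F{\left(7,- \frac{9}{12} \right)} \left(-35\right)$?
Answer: $- \frac{4177}{4} \approx -1044.3$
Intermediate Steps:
$F{\left(G,A \right)} = - 5 A + 4 G$
$q + F{\left(7,- \frac{9}{12} \right)} \left(-35\right) = 67 + \left(- 5 \left(- \frac{9}{12}\right) + 4 \cdot 7\right) \left(-35\right) = 67 + \left(- 5 \left(\left(-9\right) \frac{1}{12}\right) + 28\right) \left(-35\right) = 67 + \left(\left(-5\right) \left(- \frac{3}{4}\right) + 28\right) \left(-35\right) = 67 + \left(\frac{15}{4} + 28\right) \left(-35\right) = 67 + \frac{127}{4} \left(-35\right) = 67 - \frac{4445}{4} = - \frac{4177}{4}$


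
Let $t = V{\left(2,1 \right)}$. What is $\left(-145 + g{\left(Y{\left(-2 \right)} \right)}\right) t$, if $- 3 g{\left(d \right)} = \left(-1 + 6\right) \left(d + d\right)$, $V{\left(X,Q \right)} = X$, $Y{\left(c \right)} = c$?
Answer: $- \frac{830}{3} \approx -276.67$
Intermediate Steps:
$t = 2$
$g{\left(d \right)} = - \frac{10 d}{3}$ ($g{\left(d \right)} = - \frac{\left(-1 + 6\right) \left(d + d\right)}{3} = - \frac{5 \cdot 2 d}{3} = - \frac{10 d}{3}$)
$\left(-145 + g{\left(Y{\left(-2 \right)} \right)}\right) t = \left(-145 - - \frac{20}{3}\right) 2 = \left(-145 + \frac{20}{3}\right) 2 = \left(- \frac{415}{3}\right) 2 = - \frac{830}{3}$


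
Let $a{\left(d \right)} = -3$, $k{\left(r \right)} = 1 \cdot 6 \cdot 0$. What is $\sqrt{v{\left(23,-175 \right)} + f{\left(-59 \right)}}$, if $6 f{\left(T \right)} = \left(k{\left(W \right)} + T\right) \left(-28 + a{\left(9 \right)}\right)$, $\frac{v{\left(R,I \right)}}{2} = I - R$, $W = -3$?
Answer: $\frac{i \sqrt{3282}}{6} \approx 9.5481 i$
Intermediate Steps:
$k{\left(r \right)} = 0$ ($k{\left(r \right)} = 6 \cdot 0 = 0$)
$v{\left(R,I \right)} = - 2 R + 2 I$ ($v{\left(R,I \right)} = 2 \left(I - R\right) = - 2 R + 2 I$)
$f{\left(T \right)} = - \frac{31 T}{6}$ ($f{\left(T \right)} = \frac{\left(0 + T\right) \left(-28 - 3\right)}{6} = \frac{T \left(-31\right)}{6} = \frac{\left(-31\right) T}{6} = - \frac{31 T}{6}$)
$\sqrt{v{\left(23,-175 \right)} + f{\left(-59 \right)}} = \sqrt{\left(\left(-2\right) 23 + 2 \left(-175\right)\right) - - \frac{1829}{6}} = \sqrt{\left(-46 - 350\right) + \frac{1829}{6}} = \sqrt{-396 + \frac{1829}{6}} = \sqrt{- \frac{547}{6}} = \frac{i \sqrt{3282}}{6}$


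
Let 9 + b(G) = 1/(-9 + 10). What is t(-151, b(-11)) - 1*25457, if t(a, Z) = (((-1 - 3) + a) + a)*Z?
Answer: -23009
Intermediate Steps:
b(G) = -8 (b(G) = -9 + 1/(-9 + 10) = -9 + 1/1 = -9 + 1 = -8)
t(a, Z) = Z*(-4 + 2*a) (t(a, Z) = ((-4 + a) + a)*Z = (-4 + 2*a)*Z = Z*(-4 + 2*a))
t(-151, b(-11)) - 1*25457 = 2*(-8)*(-2 - 151) - 1*25457 = 2*(-8)*(-153) - 25457 = 2448 - 25457 = -23009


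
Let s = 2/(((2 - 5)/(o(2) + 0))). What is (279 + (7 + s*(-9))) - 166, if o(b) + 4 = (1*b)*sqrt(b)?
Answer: 96 + 12*sqrt(2) ≈ 112.97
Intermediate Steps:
o(b) = -4 + b**(3/2) (o(b) = -4 + (1*b)*sqrt(b) = -4 + b*sqrt(b) = -4 + b**(3/2))
s = 8/3 - 4*sqrt(2)/3 (s = 2/(((2 - 5)/((-4 + 2**(3/2)) + 0))) = 2/((-3/((-4 + 2*sqrt(2)) + 0))) = 2/((-3/(-4 + 2*sqrt(2)))) = 2*(4/3 - 2*sqrt(2)/3) = 8/3 - 4*sqrt(2)/3 ≈ 0.78105)
(279 + (7 + s*(-9))) - 166 = (279 + (7 + (8/3 - 4*sqrt(2)/3)*(-9))) - 166 = (279 + (7 + (-24 + 12*sqrt(2)))) - 166 = (279 + (-17 + 12*sqrt(2))) - 166 = (262 + 12*sqrt(2)) - 166 = 96 + 12*sqrt(2)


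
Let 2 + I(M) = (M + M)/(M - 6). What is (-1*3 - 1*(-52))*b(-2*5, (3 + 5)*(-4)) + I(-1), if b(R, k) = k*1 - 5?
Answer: -12703/7 ≈ -1814.7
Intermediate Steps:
b(R, k) = -5 + k (b(R, k) = k - 5 = -5 + k)
I(M) = -2 + 2*M/(-6 + M) (I(M) = -2 + (M + M)/(M - 6) = -2 + (2*M)/(-6 + M) = -2 + 2*M/(-6 + M))
(-1*3 - 1*(-52))*b(-2*5, (3 + 5)*(-4)) + I(-1) = (-1*3 - 1*(-52))*(-5 + (3 + 5)*(-4)) + 12/(-6 - 1) = (-3 + 52)*(-5 + 8*(-4)) + 12/(-7) = 49*(-5 - 32) + 12*(-⅐) = 49*(-37) - 12/7 = -1813 - 12/7 = -12703/7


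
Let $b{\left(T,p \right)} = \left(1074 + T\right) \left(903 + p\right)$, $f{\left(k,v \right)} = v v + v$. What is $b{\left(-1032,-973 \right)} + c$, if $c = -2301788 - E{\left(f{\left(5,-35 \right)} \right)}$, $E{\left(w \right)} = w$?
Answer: $-2305918$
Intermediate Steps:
$f{\left(k,v \right)} = v + v^{2}$ ($f{\left(k,v \right)} = v^{2} + v = v + v^{2}$)
$b{\left(T,p \right)} = \left(903 + p\right) \left(1074 + T\right)$
$c = -2302978$ ($c = -2301788 - - 35 \left(1 - 35\right) = -2301788 - \left(-35\right) \left(-34\right) = -2301788 - 1190 = -2302978$)
$b{\left(-1032,-973 \right)} + c = \left(969822 + 903 \left(-1032\right) + 1074 \left(-973\right) - -1004136\right) - 2302978 = \left(969822 - 931896 - 1045002 + 1004136\right) - 2302978 = -2940 - 2302978 = -2305918$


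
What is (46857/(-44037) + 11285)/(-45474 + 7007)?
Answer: -165636896/564657093 ≈ -0.29334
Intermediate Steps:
(46857/(-44037) + 11285)/(-45474 + 7007) = (46857*(-1/44037) + 11285)/(-38467) = (-15619/14679 + 11285)*(-1/38467) = (165636896/14679)*(-1/38467) = -165636896/564657093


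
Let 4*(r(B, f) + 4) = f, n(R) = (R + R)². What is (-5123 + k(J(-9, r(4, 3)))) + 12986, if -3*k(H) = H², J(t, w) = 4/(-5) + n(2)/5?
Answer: 196527/25 ≈ 7861.1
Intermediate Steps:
n(R) = 4*R² (n(R) = (2*R)² = 4*R²)
r(B, f) = -4 + f/4
J(t, w) = 12/5 (J(t, w) = 4/(-5) + (4*2²)/5 = 4*(-⅕) + (4*4)*(⅕) = -⅘ + 16*(⅕) = -⅘ + 16/5 = 12/5)
k(H) = -H²/3
(-5123 + k(J(-9, r(4, 3)))) + 12986 = (-5123 - (12/5)²/3) + 12986 = (-5123 - ⅓*144/25) + 12986 = (-5123 - 48/25) + 12986 = -128123/25 + 12986 = 196527/25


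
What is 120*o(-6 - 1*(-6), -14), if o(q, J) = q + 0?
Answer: 0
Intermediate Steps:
o(q, J) = q
120*o(-6 - 1*(-6), -14) = 120*(-6 - 1*(-6)) = 120*(-6 + 6) = 120*0 = 0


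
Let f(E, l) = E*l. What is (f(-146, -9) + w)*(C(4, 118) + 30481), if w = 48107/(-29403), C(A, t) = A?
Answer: 1176337955975/29403 ≈ 4.0007e+7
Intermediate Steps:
w = -48107/29403 (w = 48107*(-1/29403) = -48107/29403 ≈ -1.6361)
(f(-146, -9) + w)*(C(4, 118) + 30481) = (-146*(-9) - 48107/29403)*(4 + 30481) = (1314 - 48107/29403)*30485 = (38587435/29403)*30485 = 1176337955975/29403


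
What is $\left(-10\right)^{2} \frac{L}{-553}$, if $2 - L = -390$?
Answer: $- \frac{5600}{79} \approx -70.886$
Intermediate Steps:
$L = 392$ ($L = 2 - -390 = 2 + 390 = 392$)
$\left(-10\right)^{2} \frac{L}{-553} = \left(-10\right)^{2} \frac{392}{-553} = 100 \cdot 392 \left(- \frac{1}{553}\right) = 100 \left(- \frac{56}{79}\right) = - \frac{5600}{79}$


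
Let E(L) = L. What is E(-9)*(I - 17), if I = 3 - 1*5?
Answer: 171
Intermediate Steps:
I = -2 (I = 3 - 5 = -2)
E(-9)*(I - 17) = -9*(-2 - 17) = -9*(-19) = 171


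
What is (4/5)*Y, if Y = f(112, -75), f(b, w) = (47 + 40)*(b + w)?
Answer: 12876/5 ≈ 2575.2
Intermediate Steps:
f(b, w) = 87*b + 87*w (f(b, w) = 87*(b + w) = 87*b + 87*w)
Y = 3219 (Y = 87*112 + 87*(-75) = 9744 - 6525 = 3219)
(4/5)*Y = (4/5)*3219 = ((⅕)*4)*3219 = (⅘)*3219 = 12876/5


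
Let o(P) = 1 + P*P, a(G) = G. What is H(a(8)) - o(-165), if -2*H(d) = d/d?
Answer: -54453/2 ≈ -27227.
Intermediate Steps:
H(d) = -1/2 (H(d) = -d/(2*d) = -1/2*1 = -1/2)
o(P) = 1 + P**2
H(a(8)) - o(-165) = -1/2 - (1 + (-165)**2) = -1/2 - (1 + 27225) = -1/2 - 1*27226 = -1/2 - 27226 = -54453/2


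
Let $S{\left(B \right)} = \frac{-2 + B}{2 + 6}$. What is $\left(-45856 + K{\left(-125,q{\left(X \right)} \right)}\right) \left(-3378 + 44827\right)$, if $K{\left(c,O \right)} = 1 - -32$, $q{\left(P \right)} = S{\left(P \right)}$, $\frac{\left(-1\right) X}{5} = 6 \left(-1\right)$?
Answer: $-1899317527$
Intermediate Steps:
$S{\left(B \right)} = - \frac{1}{4} + \frac{B}{8}$ ($S{\left(B \right)} = \frac{-2 + B}{8} = \left(-2 + B\right) \frac{1}{8} = - \frac{1}{4} + \frac{B}{8}$)
$X = 30$ ($X = - 5 \cdot 6 \left(-1\right) = \left(-5\right) \left(-6\right) = 30$)
$q{\left(P \right)} = - \frac{1}{4} + \frac{P}{8}$
$K{\left(c,O \right)} = 33$ ($K{\left(c,O \right)} = 1 + 32 = 33$)
$\left(-45856 + K{\left(-125,q{\left(X \right)} \right)}\right) \left(-3378 + 44827\right) = \left(-45856 + 33\right) \left(-3378 + 44827\right) = \left(-45823\right) 41449 = -1899317527$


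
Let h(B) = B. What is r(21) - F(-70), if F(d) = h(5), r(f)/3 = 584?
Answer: 1747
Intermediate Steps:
r(f) = 1752 (r(f) = 3*584 = 1752)
F(d) = 5
r(21) - F(-70) = 1752 - 1*5 = 1752 - 5 = 1747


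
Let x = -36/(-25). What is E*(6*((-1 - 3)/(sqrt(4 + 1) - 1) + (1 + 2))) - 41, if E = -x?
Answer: -1457/25 + 216*sqrt(5)/25 ≈ -38.960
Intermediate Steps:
x = 36/25 (x = -36*(-1/25) = 36/25 ≈ 1.4400)
E = -36/25 (E = -1*36/25 = -36/25 ≈ -1.4400)
E*(6*((-1 - 3)/(sqrt(4 + 1) - 1) + (1 + 2))) - 41 = -216*((-1 - 3)/(sqrt(4 + 1) - 1) + (1 + 2))/25 - 41 = -216*(-4/(sqrt(5) - 1) + 3)/25 - 41 = -216*(-4/(-1 + sqrt(5)) + 3)/25 - 41 = -216*(3 - 4/(-1 + sqrt(5)))/25 - 41 = -36*(18 - 24/(-1 + sqrt(5)))/25 - 41 = (-648/25 + 864/(25*(-1 + sqrt(5)))) - 41 = -1673/25 + 864/(25*(-1 + sqrt(5)))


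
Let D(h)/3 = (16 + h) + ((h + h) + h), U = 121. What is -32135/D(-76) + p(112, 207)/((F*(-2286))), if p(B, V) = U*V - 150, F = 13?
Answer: 51859829/1426464 ≈ 36.356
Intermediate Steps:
p(B, V) = -150 + 121*V (p(B, V) = 121*V - 150 = -150 + 121*V)
D(h) = 48 + 12*h (D(h) = 3*((16 + h) + ((h + h) + h)) = 3*((16 + h) + (2*h + h)) = 3*((16 + h) + 3*h) = 3*(16 + 4*h) = 48 + 12*h)
-32135/D(-76) + p(112, 207)/((F*(-2286))) = -32135/(48 + 12*(-76)) + (-150 + 121*207)/((13*(-2286))) = -32135/(48 - 912) + (-150 + 25047)/(-29718) = -32135/(-864) + 24897*(-1/29718) = -32135*(-1/864) - 8299/9906 = 32135/864 - 8299/9906 = 51859829/1426464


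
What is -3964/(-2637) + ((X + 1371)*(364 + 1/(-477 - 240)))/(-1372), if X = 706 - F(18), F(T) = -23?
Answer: -17159145571/30881907 ≈ -555.64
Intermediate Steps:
X = 729 (X = 706 - 1*(-23) = 706 + 23 = 729)
-3964/(-2637) + ((X + 1371)*(364 + 1/(-477 - 240)))/(-1372) = -3964/(-2637) + ((729 + 1371)*(364 + 1/(-477 - 240)))/(-1372) = -3964*(-1/2637) + (2100*(364 + 1/(-717)))*(-1/1372) = 3964/2637 + (2100*(364 - 1/717))*(-1/1372) = 3964/2637 + (2100*(260987/717))*(-1/1372) = 3964/2637 + (182690900/239)*(-1/1372) = 3964/2637 - 6524675/11711 = -17159145571/30881907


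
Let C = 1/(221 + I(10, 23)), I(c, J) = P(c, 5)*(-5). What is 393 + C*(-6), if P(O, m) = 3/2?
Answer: 167799/427 ≈ 392.97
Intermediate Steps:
P(O, m) = 3/2 (P(O, m) = 3*(½) = 3/2)
I(c, J) = -15/2 (I(c, J) = (3/2)*(-5) = -15/2)
C = 2/427 (C = 1/(221 - 15/2) = 1/(427/2) = 2/427 ≈ 0.0046838)
393 + C*(-6) = 393 + (2/427)*(-6) = 393 - 12/427 = 167799/427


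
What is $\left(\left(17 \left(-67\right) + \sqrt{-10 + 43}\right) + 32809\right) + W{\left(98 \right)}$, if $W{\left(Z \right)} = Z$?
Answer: $31768 + \sqrt{33} \approx 31774.0$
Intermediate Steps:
$\left(\left(17 \left(-67\right) + \sqrt{-10 + 43}\right) + 32809\right) + W{\left(98 \right)} = \left(\left(17 \left(-67\right) + \sqrt{-10 + 43}\right) + 32809\right) + 98 = \left(\left(-1139 + \sqrt{33}\right) + 32809\right) + 98 = \left(31670 + \sqrt{33}\right) + 98 = 31768 + \sqrt{33}$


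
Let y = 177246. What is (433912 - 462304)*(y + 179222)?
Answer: -10120839456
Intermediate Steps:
(433912 - 462304)*(y + 179222) = (433912 - 462304)*(177246 + 179222) = -28392*356468 = -10120839456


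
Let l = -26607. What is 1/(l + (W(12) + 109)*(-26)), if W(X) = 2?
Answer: -1/29493 ≈ -3.3906e-5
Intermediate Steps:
1/(l + (W(12) + 109)*(-26)) = 1/(-26607 + (2 + 109)*(-26)) = 1/(-26607 + 111*(-26)) = 1/(-26607 - 2886) = 1/(-29493) = -1/29493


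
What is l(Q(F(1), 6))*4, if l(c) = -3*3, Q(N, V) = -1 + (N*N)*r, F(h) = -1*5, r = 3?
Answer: -36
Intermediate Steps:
F(h) = -5
Q(N, V) = -1 + 3*N² (Q(N, V) = -1 + (N*N)*3 = -1 + N²*3 = -1 + 3*N²)
l(c) = -9
l(Q(F(1), 6))*4 = -9*4 = -36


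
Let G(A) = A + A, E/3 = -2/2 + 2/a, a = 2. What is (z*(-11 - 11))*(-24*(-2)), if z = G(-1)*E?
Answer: 0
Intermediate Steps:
E = 0 (E = 3*(-2/2 + 2/2) = 3*(-2*½ + 2*(½)) = 3*(-1 + 1) = 3*0 = 0)
G(A) = 2*A
z = 0 (z = (2*(-1))*0 = -2*0 = 0)
(z*(-11 - 11))*(-24*(-2)) = (0*(-11 - 11))*(-24*(-2)) = (0*(-22))*(-4*(-12)) = 0*48 = 0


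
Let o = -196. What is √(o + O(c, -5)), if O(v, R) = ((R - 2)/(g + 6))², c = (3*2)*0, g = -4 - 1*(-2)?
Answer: 21*I*√7/4 ≈ 13.89*I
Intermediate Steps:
g = -2 (g = -4 + 2 = -2)
c = 0 (c = 6*0 = 0)
O(v, R) = (-½ + R/4)² (O(v, R) = ((R - 2)/(-2 + 6))² = ((-2 + R)/4)² = ((-2 + R)*(¼))² = (-½ + R/4)²)
√(o + O(c, -5)) = √(-196 + (-2 - 5)²/16) = √(-196 + (1/16)*(-7)²) = √(-196 + (1/16)*49) = √(-196 + 49/16) = √(-3087/16) = 21*I*√7/4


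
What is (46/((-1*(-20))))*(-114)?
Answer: -1311/5 ≈ -262.20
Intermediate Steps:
(46/((-1*(-20))))*(-114) = (46/20)*(-114) = (46*(1/20))*(-114) = (23/10)*(-114) = -1311/5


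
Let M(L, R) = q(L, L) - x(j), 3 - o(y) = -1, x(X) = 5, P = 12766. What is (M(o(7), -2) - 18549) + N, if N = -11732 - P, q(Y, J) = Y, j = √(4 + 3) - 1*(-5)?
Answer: -43048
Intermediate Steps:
j = 5 + √7 (j = √7 + 5 = 5 + √7 ≈ 7.6458)
o(y) = 4 (o(y) = 3 - 1*(-1) = 3 + 1 = 4)
M(L, R) = -5 + L (M(L, R) = L - 1*5 = L - 5 = -5 + L)
N = -24498 (N = -11732 - 1*12766 = -11732 - 12766 = -24498)
(M(o(7), -2) - 18549) + N = ((-5 + 4) - 18549) - 24498 = (-1 - 18549) - 24498 = -18550 - 24498 = -43048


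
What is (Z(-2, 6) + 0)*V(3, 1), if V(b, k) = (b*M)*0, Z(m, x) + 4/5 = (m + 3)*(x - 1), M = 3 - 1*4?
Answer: 0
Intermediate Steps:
M = -1 (M = 3 - 4 = -1)
Z(m, x) = -4/5 + (-1 + x)*(3 + m) (Z(m, x) = -4/5 + (m + 3)*(x - 1) = -4/5 + (3 + m)*(-1 + x) = -4/5 + (-1 + x)*(3 + m))
V(b, k) = 0 (V(b, k) = (b*(-1))*0 = -b*0 = 0)
(Z(-2, 6) + 0)*V(3, 1) = ((-19/5 - 1*(-2) + 3*6 - 2*6) + 0)*0 = ((-19/5 + 2 + 18 - 12) + 0)*0 = (21/5 + 0)*0 = (21/5)*0 = 0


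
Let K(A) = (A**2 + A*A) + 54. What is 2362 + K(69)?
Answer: 11938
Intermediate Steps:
K(A) = 54 + 2*A**2 (K(A) = (A**2 + A**2) + 54 = 2*A**2 + 54 = 54 + 2*A**2)
2362 + K(69) = 2362 + (54 + 2*69**2) = 2362 + (54 + 2*4761) = 2362 + (54 + 9522) = 2362 + 9576 = 11938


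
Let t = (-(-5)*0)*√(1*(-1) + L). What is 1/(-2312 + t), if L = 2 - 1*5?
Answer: -1/2312 ≈ -0.00043253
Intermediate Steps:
L = -3 (L = 2 - 5 = -3)
t = 0 (t = (-(-5)*0)*√(1*(-1) - 3) = (-5*0)*√(-1 - 3) = 0*√(-4) = 0*(2*I) = 0)
1/(-2312 + t) = 1/(-2312 + 0) = 1/(-2312) = -1/2312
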